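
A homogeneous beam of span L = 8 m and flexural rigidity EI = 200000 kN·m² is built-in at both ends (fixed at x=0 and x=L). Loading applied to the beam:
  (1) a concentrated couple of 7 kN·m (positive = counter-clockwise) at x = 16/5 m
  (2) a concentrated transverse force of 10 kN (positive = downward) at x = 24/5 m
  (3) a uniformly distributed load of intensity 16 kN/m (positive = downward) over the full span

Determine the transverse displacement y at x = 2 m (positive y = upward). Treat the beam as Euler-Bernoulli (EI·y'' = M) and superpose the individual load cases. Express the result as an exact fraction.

Load 1 — applied couple M₀=7 kN·m at a=16/5 m (b=L-a=24/5):
  y_1 = (R_Ax³/6 - M_Ax²/2)/EI  [x≤a] with R_A=63/50, M_A=21/25 = ((63/50)·2³/6 - (21/25)·2²/2)/200000 = 0 m
Load 2 — point force P=10 kN at a=24/5 m (b=L-a=16/5):
  y_2 = -Pb²x²(3aL-(3a+b)x)/(6L³EI)  [x≤a] = -10·(16/5)²·2²·(3·(24/5)·8-(3·(24/5)+(16/5))·2)/(6·8³·200000) = -1/18750 m
Load 3 — uniform load w=16 kN/m over full span:
  y_3 = -wx²(L-x)²/(24EI) = -16·2²·(8-2)²/(24·200000) = -3/6250 m
Superposition: y = Σ y_i = -1/1875 m ≈ -0.000533 m

y(2) = -1/1875 m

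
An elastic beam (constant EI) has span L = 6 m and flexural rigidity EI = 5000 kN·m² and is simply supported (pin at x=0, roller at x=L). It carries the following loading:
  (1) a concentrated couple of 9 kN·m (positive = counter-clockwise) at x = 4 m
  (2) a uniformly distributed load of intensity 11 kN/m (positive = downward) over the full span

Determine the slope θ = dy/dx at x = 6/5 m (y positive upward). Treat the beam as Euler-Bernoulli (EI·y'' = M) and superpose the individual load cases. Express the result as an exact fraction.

θ(6/5) = -1302/78125 rad

Load 1 — applied couple M₀=9 kN·m at a=4 m (b=L-a=2):
  θ_1 = (M₀x²/(2L)+C₁)/EI  [x≤a] with C₁=M₀(3b²-L²)/(6L)=-6 = (9·(6/5)²/(2·6)+(-6))/5000 = -123/125000 rad
Load 2 — uniform load w=11 kN/m over full span:
  θ_2 = -w(L³-6Lx²+4x³)/(24EI) = -11·(6³-6·6·(6/5)²+4·(6/5)³)/(24·5000) = -9801/625000 rad
Superposition: θ = Σ θ_i = -1302/78125 rad ≈ -0.016666 rad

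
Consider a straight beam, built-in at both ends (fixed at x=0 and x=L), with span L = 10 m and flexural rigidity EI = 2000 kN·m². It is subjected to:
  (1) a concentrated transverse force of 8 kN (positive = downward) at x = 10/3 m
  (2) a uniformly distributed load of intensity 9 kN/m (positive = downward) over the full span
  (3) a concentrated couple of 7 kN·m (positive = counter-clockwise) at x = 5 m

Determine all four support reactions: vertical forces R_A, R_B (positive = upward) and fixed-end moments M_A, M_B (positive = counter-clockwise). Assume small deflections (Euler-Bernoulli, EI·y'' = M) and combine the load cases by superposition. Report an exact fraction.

R_A = 28067/540 kN, M_A = 9569/108 kN·m, R_B = 24853/540 kN, M_B = -8551/108 kN·m

Load 1 — point force P=8 kN at a=10/3 m (b=L-a=20/3):
  R_A = Pb²(3a+b)/L³ = 8·(20/3)²·(3·(10/3)+(20/3))/10³ = 160/27 kN
  M_A = Pab²/L² = 8·(10/3)·(20/3)²/10² = 320/27 kN·m
  R_B = Pa²(a+3b)/L³ = 8·(10/3)²·((10/3)+3·(20/3))/10³ = 56/27 kN
  M_B = -Pa²b/L² = -8·(10/3)²·(20/3)/10² = -160/27 kN·m
Load 2 — uniform load w=9 kN/m over full span:
  R_A = wL/2 = 9·10/2 = 45 kN
  M_A = wL²/12 = 9·10²/12 = 75 kN·m
  R_B = wL/2 = 9·10/2 = 45 kN
  M_B = -wL²/12 = -9·10²/12 = -75 kN·m
Load 3 — applied couple M₀=7 kN·m at a=5 m (b=L-a=5):
  R_A = 6M₀ab/L³ = 6·7·5·5/10³ = 21/20 kN
  M_A = M₀b(2a-b)/L² = 7·5·(2·5-5)/10² = 7/4 kN·m
  R_B = -6M₀ab/L³ = -6·7·5·5/10³ = -21/20 kN
  M_B = M₀a(2b-a)/L² = 7·5·(2·5-5)/10² = 7/4 kN·m
Superposition: R_A = 28067/540 kN, M_A = 9569/108 kN·m, R_B = 24853/540 kN, M_B = -8551/108 kN·m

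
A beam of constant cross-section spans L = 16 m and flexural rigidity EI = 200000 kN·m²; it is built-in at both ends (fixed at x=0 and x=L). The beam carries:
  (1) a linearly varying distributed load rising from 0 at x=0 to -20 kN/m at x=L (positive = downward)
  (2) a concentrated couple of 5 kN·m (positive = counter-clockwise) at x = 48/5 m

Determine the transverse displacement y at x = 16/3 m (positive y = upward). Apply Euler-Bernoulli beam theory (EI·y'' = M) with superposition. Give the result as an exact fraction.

Load 1 — triangular load w₀=-20 kN/m (0→w₀ over full span):
  y_1 = -w₀x²(L-x)²(x+2L)/(120LEI) = -(-20)·(16/3)²·(16-(16/3))²·((16/3)+2·16)/(120·16·200000) = 14336/2278125 m
Load 2 — applied couple M₀=5 kN·m at a=48/5 m (b=L-a=32/5):
  y_2 = (R_Ax³/6 - M_Ax²/2)/EI  [x≤a] with R_A=9/20, M_A=8/5 = ((9/20)·(16/3)³/6 - (8/5)·(16/3)²/2)/200000 = -8/140625 m
Superposition: y = Σ y_i = 71032/11390625 m ≈ 0.006236 m

y(16/3) = 71032/11390625 m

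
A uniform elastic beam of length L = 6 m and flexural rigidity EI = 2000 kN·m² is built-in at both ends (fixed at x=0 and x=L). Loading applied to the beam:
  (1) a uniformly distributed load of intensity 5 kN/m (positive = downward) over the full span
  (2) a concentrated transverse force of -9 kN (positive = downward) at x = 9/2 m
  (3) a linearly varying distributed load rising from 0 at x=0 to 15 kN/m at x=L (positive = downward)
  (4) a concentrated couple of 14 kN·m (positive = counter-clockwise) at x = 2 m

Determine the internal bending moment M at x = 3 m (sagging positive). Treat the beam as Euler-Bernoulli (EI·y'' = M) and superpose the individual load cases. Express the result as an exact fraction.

Load 1 — uniform load w=5 kN/m over full span:
  M_1 = wLx/2 - wL²/12 - wx²/2 = 5·6·3/2 - 5·6²/12 - 5·3²/2 = 15/2 kN·m
Load 2 — point force P=-9 kN at a=9/2 m (b=L-a=3/2):
  M_2 = Pb²(3a+b)x/L³ - Pab²/L²  [x≤a] = (-9)·(3/2)²·(3·(9/2)+(3/2))·3/6³ - (-9)·(9/2)·(3/2)²/6² = -27/16 kN·m
Load 3 — triangular load w₀=15 kN/m (0→w₀ over full span):
  M_3 = 3w₀Lx/20 - w₀L²/30 - w₀x³/(6L) = 3·15·6·3/20 - 15·6²/30 - 15·3³/(6·6) = 45/4 kN·m
Load 4 — applied couple M₀=14 kN·m at a=2 m (b=L-a=4):
  M_4 = R_Ax - M_A - M₀  [x>a] with R_A=28/9, M_A=0 = (28/9)·3 - 0 - 14 = -14/3 kN·m
Superposition: M = Σ M_i = 595/48 kN·m ≈ 12.395833 kN·m

M(3) = 595/48 kN·m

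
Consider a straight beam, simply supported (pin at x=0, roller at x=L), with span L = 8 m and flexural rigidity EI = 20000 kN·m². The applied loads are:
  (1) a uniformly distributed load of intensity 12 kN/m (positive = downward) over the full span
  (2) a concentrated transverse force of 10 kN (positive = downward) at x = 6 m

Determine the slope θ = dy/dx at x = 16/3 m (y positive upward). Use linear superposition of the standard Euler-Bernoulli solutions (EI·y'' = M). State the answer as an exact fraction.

θ(16/3) = 3613/540000 rad

Load 1 — uniform load w=12 kN/m over full span:
  θ_1 = -w(L³-6Lx²+4x³)/(24EI) = -12·(8³-6·8·(16/3)²+4·(16/3)³)/(24·20000) = 104/16875 rad
Load 2 — point force P=10 kN at a=6 m (b=L-a=2):
  θ_2 = -Pb(L²-b²-3x²)/(6LEI)  [x≤a] = -10·2·(8²-2²-3·(16/3)²)/(6·8·20000) = 19/36000 rad
Superposition: θ = Σ θ_i = 3613/540000 rad ≈ 0.006691 rad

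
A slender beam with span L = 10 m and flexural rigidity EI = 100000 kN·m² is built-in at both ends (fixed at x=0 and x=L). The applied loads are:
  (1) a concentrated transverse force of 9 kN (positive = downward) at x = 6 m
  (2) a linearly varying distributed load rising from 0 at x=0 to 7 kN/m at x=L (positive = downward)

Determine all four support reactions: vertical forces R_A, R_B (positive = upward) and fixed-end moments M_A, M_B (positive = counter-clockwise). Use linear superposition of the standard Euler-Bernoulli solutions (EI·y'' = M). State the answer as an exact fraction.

R_A = 3417/250 kN, M_A = 2398/75 kN·m, R_B = 7583/250 kN, M_B = -1199/25 kN·m

Load 1 — point force P=9 kN at a=6 m (b=L-a=4):
  R_A = Pb²(3a+b)/L³ = 9·4²·(3·6+4)/10³ = 396/125 kN
  M_A = Pab²/L² = 9·6·4²/10² = 216/25 kN·m
  R_B = Pa²(a+3b)/L³ = 9·6²·(6+3·4)/10³ = 729/125 kN
  M_B = -Pa²b/L² = -9·6²·4/10² = -324/25 kN·m
Load 2 — triangular load w₀=7 kN/m (0→w₀ over full span):
  R_A = 3w₀L/20 = 3·7·10/20 = 21/2 kN
  M_A = w₀L²/30 = 7·10²/30 = 70/3 kN·m
  R_B = 7w₀L/20 = 7·7·10/20 = 49/2 kN
  M_B = -w₀L²/20 = -7·10²/20 = -35 kN·m
Superposition: R_A = 3417/250 kN, M_A = 2398/75 kN·m, R_B = 7583/250 kN, M_B = -1199/25 kN·m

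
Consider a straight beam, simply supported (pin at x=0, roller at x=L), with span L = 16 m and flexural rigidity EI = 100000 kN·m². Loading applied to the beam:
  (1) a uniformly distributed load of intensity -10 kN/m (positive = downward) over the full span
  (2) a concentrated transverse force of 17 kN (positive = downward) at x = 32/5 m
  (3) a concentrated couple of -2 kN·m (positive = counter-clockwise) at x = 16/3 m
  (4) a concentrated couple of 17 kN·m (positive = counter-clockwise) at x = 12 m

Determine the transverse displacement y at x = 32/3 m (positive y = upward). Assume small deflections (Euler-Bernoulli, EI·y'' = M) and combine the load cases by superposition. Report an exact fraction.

y(32/3) = 11570941/189843750 m

Load 1 — uniform load w=-10 kN/m over full span:
  y_1 = -wx(L³-2Lx²+x³)/(24EI) = -(-10)·(32/3)·(16³-2·16·(32/3)²+(32/3)³)/(24·100000) = 11264/151875 m
Load 2 — point force P=17 kN at a=32/5 m (b=L-a=48/5):
  y_2 = -Pa(L-x)(2Lx-a²-x²)/(6LEI)  [x>a] = -17·(32/5)·(16-(32/3))·(2·16·(32/3)-(32/5)²-(32/3)²)/(6·16·100000) = -356864/31640625 m
Load 3 — applied couple M₀=-2 kN·m at a=16/3 m (b=L-a=32/3):
  y_3 = (M₀x³/(6L)-M₀(x-a)²/2+C₁x)/EI  [x>a] with C₁=M₀(3b²-L²)/(6L)=-16/9 = ((-2)·(32/3)³/(6·16)-(-2)·((32/3)-(16/3))²/2+(-16/9)·(32/3))/100000 = -8/50625 m
Load 4 — applied couple M₀=17 kN·m at a=12 m (b=L-a=4):
  y_4 = (M₀x³/(6L)+C₁x)/EI  [x≤a] with C₁=M₀(3b²-L²)/(6L)=-221/6 = (17·(32/3)³/(6·16)+(-221/6)·(32/3))/100000 = -901/506250 m
Superposition: y = Σ y_i = 11570941/189843750 m ≈ 0.060950 m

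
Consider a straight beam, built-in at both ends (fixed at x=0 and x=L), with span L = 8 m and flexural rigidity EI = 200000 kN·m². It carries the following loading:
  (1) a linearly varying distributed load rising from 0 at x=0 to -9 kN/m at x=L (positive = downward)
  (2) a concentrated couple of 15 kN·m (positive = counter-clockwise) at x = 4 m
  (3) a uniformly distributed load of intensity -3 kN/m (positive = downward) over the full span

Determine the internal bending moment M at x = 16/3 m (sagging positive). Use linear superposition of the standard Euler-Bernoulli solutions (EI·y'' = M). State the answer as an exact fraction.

Load 1 — triangular load w₀=-9 kN/m (0→w₀ over full span):
  M_1 = 3w₀Lx/20 - w₀L²/30 - w₀x³/(6L) = 3·(-9)·8·(16/3)/20 - (-9)·8²/30 - (-9)·(16/3)³/(6·8) = -448/45 kN·m
Load 2 — applied couple M₀=15 kN·m at a=4 m (b=L-a=4):
  M_2 = R_Ax - M_A - M₀  [x>a] with R_A=45/16, M_A=15/4 = (45/16)·(16/3) - (15/4) - 15 = -15/4 kN·m
Load 3 — uniform load w=-3 kN/m over full span:
  M_3 = wLx/2 - wL²/12 - wx²/2 = (-3)·8·(16/3)/2 - (-3)·8²/12 - (-3)·(16/3)²/2 = -16/3 kN·m
Superposition: M = Σ M_i = -3427/180 kN·m ≈ -19.038889 kN·m

M(16/3) = -3427/180 kN·m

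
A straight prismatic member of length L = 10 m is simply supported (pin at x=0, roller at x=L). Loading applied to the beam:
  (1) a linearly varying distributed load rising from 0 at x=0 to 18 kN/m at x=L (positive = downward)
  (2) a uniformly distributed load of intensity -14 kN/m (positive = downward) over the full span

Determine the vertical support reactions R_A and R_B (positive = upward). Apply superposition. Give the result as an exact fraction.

Load 1 — triangular load w₀=18 kN/m (0→w₀ over full span):
  R_A = w₀L/6 = 18·10/6 = 30 kN
  R_B = w₀L/3 = 18·10/3 = 60 kN
Load 2 — uniform load w=-14 kN/m over full span:
  R_A = wL/2 = (-14)·10/2 = -70 kN
  R_B = wL/2 = (-14)·10/2 = -70 kN
Superposition: R_A = -40 kN, R_B = -10 kN

R_A = -40 kN, R_B = -10 kN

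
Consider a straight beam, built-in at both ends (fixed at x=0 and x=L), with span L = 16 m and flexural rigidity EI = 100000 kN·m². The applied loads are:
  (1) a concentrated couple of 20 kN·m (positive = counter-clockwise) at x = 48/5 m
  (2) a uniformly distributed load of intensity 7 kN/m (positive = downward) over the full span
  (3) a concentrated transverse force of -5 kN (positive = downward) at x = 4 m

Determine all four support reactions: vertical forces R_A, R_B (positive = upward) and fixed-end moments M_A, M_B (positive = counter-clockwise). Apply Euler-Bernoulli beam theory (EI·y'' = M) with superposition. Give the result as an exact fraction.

R_A = 8573/160 kN, M_A = 8669/60 kN·m, R_B = 8547/160 kN, M_B = -8591/60 kN·m

Load 1 — applied couple M₀=20 kN·m at a=48/5 m (b=L-a=32/5):
  R_A = 6M₀ab/L³ = 6·20·(48/5)·(32/5)/16³ = 9/5 kN
  M_A = M₀b(2a-b)/L² = 20·(32/5)·(2·(48/5)-(32/5))/16² = 32/5 kN·m
  R_B = -6M₀ab/L³ = -6·20·(48/5)·(32/5)/16³ = -9/5 kN
  M_B = M₀a(2b-a)/L² = 20·(48/5)·(2·(32/5)-(48/5))/16² = 12/5 kN·m
Load 2 — uniform load w=7 kN/m over full span:
  R_A = wL/2 = 7·16/2 = 56 kN
  M_A = wL²/12 = 7·16²/12 = 448/3 kN·m
  R_B = wL/2 = 7·16/2 = 56 kN
  M_B = -wL²/12 = -7·16²/12 = -448/3 kN·m
Load 3 — point force P=-5 kN at a=4 m (b=L-a=12):
  R_A = Pb²(3a+b)/L³ = (-5)·12²·(3·4+12)/16³ = -135/32 kN
  M_A = Pab²/L² = (-5)·4·12²/16² = -45/4 kN·m
  R_B = Pa²(a+3b)/L³ = (-5)·4²·(4+3·12)/16³ = -25/32 kN
  M_B = -Pa²b/L² = -(-5)·4²·12/16² = 15/4 kN·m
Superposition: R_A = 8573/160 kN, M_A = 8669/60 kN·m, R_B = 8547/160 kN, M_B = -8591/60 kN·m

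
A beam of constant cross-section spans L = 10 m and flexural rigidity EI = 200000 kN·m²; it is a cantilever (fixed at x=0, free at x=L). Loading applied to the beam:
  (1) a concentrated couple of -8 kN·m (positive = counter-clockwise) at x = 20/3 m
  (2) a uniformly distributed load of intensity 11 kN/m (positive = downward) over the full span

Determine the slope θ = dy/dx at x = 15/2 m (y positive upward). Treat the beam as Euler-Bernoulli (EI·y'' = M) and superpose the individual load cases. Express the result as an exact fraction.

Load 1 — applied couple M₀=-8 kN·m at a=20/3 m (b=L-a=10/3):
  θ_1 = M₀a/EI  [x>a] = (-8)·(20/3)/200000 = -1/3750 rad
Load 2 — uniform load w=11 kN/m over full span:
  θ_2 = -wx(x²-3Lx+3L²)/(6EI) = -11·(15/2)·((15/2)²-3·10·(15/2)+3·10²)/(6·200000) = -231/25600 rad
Superposition: θ = Σ θ_i = -17837/1920000 rad ≈ -0.009290 rad

θ(15/2) = -17837/1920000 rad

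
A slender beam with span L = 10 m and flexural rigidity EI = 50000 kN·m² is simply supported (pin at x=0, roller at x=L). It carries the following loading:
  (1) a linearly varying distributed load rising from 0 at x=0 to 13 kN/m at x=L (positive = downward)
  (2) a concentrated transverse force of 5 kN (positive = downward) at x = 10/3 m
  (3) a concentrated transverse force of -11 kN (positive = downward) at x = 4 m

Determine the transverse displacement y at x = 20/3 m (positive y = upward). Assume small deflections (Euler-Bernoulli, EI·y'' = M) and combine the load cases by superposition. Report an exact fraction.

Load 1 — triangular load w₀=13 kN/m (0→w₀ over full span):
  y_1 = -w₀x(7L⁴-10L²x²+3x⁴)/(360LEI) = -13·(20/3)·(7·10⁴-10·10²·(20/3)²+3·(20/3)⁴)/(360·10·50000) = -221/14580 m
Load 2 — point force P=5 kN at a=10/3 m (b=L-a=20/3):
  y_2 = -Pa(L-x)(2Lx-a²-x²)/(6LEI)  [x>a] = -5·(10/3)·(10-(20/3))·(2·10·(20/3)-(10/3)²-(20/3)²)/(6·10·50000) = -7/4860 m
Load 3 — point force P=-11 kN at a=4 m (b=L-a=6):
  y_3 = -Pa(L-x)(2Lx-a²-x²)/(6LEI)  [x>a] = -(-11)·4·(10-(20/3))·(2·10·(20/3)-4²-(20/3)²)/(6·10·50000) = 902/253125 m
Superposition: y = Σ y_i = -59389/4556250 m ≈ -0.013035 m

y(20/3) = -59389/4556250 m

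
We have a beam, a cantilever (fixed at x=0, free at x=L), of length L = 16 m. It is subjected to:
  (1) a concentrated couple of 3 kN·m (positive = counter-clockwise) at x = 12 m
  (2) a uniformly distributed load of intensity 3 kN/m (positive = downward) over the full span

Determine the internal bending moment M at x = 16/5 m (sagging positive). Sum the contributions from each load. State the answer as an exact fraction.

Load 1 — applied couple M₀=3 kN·m at a=12 m (b=L-a=4):
  M_1 = M₀  [x≤a] = 3 = 3 kN·m
Load 2 — uniform load w=3 kN/m over full span:
  M_2 = -w(L-x)²/2 = -3·(16-(16/5))²/2 = -6144/25 kN·m
Superposition: M = Σ M_i = -6069/25 kN·m ≈ -242.760000 kN·m

M(16/5) = -6069/25 kN·m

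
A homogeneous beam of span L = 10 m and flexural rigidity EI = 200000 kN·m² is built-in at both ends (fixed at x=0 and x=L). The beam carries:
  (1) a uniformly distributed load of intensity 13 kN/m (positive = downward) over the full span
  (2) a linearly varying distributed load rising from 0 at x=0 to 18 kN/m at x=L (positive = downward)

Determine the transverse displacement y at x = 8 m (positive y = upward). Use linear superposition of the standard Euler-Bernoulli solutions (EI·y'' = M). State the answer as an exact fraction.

Load 1 — uniform load w=13 kN/m over full span:
  y_1 = -wx²(L-x)²/(24EI) = -13·8²·(10-8)²/(24·200000) = -13/18750 m
Load 2 — triangular load w₀=18 kN/m (0→w₀ over full span):
  y_2 = -w₀x²(L-x)²(x+2L)/(120LEI) = -18·8²·(10-8)²·(8+2·10)/(120·10·200000) = -42/78125 m
Superposition: y = Σ y_i = -577/468750 m ≈ -0.001231 m

y(8) = -577/468750 m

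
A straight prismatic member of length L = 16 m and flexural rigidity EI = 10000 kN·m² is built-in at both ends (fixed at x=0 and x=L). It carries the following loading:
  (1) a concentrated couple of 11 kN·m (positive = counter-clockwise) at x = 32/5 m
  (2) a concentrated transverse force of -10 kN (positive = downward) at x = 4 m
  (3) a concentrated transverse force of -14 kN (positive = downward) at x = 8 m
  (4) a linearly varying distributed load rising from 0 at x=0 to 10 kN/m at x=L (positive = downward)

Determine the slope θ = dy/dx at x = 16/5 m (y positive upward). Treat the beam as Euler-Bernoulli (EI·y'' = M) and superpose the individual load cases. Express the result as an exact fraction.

θ(16/5) = -8146/1171875 rad

Load 1 — applied couple M₀=11 kN·m at a=32/5 m (b=L-a=48/5):
  θ_1 = (R_Ax²/2 - M_Ax)/EI  [x≤a] with R_A=99/100, M_A=33/25 = ((99/100)·(16/5)²/2 - (33/25)·(16/5))/10000 = 33/390625 rad
Load 2 — point force P=-10 kN at a=4 m (b=L-a=12):
  θ_2 = -Pb²x(2aL-(3a+b)x)/(2L³EI)  [x≤a] = -(-10)·12²·(16/5)·(2·4·16-(3·4+12)·(16/5))/(2·16³·10000) = 9/3125 rad
Load 3 — point force P=-14 kN at a=8 m (b=L-a=8):
  θ_3 = -Pb²x(2aL-(3a+b)x)/(2L³EI)  [x≤a] = -(-14)·8²·(16/5)·(2·8·16-(3·8+8)·(16/5))/(2·16³·10000) = 84/15625 rad
Load 4 — triangular load w₀=10 kN/m (0→w₀ over full span):
  θ_4 = -w₀(2x(L-x)(L-2x)(x+2L)+x²(L-x)²)/(120LEI) = -10·(2·(16/5)·(16-(16/5))·(16-2·(16/5))·((16/5)+2·16)+(16/5)²·(16-(16/5))²)/(120·16·10000) = -3584/234375 rad
Superposition: θ = Σ θ_i = -8146/1171875 rad ≈ -0.006951 rad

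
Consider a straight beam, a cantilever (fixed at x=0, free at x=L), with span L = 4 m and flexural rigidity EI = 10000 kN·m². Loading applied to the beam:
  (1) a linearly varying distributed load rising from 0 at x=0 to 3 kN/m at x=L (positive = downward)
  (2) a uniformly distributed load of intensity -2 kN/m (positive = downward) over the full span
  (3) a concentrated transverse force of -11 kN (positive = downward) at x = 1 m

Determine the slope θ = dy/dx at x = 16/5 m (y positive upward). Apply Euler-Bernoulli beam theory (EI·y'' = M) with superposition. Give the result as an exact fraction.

θ(16/5) = 10897/37500000 rad

Load 1 — triangular load w₀=3 kN/m (0→w₀ over full span):
  θ_1 = (w₀Lx²/4-w₀L²x/3-w₀x⁴/(24L))/EI = (3·4·(16/5)²/4-3·4²·(16/5)/3-3·(16/5)⁴/(24·4))/10000 = -928/390625 rad
Load 2 — uniform load w=-2 kN/m over full span:
  θ_2 = -wx(x²-3Lx+3L²)/(6EI) = -(-2)·(16/5)·((16/5)²-3·4·(16/5)+3·4²)/(6·10000) = 496/234375 rad
Load 3 — point force P=-11 kN at a=1 m (b=L-a=3):
  θ_3 = -Pa²/(2EI)  [x>a] = -(-11)·1²/(2·10000) = 11/20000 rad
Superposition: θ = Σ θ_i = 10897/37500000 rad ≈ 0.000291 rad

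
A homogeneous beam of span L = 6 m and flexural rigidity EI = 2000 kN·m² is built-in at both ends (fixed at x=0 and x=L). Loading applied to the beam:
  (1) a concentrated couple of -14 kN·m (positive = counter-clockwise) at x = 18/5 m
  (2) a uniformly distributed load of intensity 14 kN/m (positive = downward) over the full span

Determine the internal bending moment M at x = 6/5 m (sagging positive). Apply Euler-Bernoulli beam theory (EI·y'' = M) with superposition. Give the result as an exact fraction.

M(6/5) = -154/125 kN·m

Load 1 — applied couple M₀=-14 kN·m at a=18/5 m (b=L-a=12/5):
  M_1 = R_Ax - M_A  [x≤a] with R_A=-84/25, M_A=-112/25 = (-84/25)·(6/5) - (-112/25) = 56/125 kN·m
Load 2 — uniform load w=14 kN/m over full span:
  M_2 = wLx/2 - wL²/12 - wx²/2 = 14·6·(6/5)/2 - 14·6²/12 - 14·(6/5)²/2 = -42/25 kN·m
Superposition: M = Σ M_i = -154/125 kN·m ≈ -1.232000 kN·m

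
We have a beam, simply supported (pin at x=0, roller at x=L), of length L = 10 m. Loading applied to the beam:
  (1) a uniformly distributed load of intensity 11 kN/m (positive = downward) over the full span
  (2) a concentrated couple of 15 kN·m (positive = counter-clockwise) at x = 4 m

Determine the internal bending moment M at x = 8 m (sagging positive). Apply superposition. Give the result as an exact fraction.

Load 1 — uniform load w=11 kN/m over full span:
  M_1 = wx(L-x)/2 = 11·8·(10-8)/2 = 88 kN·m
Load 2 — applied couple M₀=15 kN·m at a=4 m (b=L-a=6):
  M_2 = M₀x/L - M₀  [x>a] = 15·8/10 - 15 = -3 kN·m
Superposition: M = Σ M_i = 85 kN·m ≈ 85.000000 kN·m

M(8) = 85 kN·m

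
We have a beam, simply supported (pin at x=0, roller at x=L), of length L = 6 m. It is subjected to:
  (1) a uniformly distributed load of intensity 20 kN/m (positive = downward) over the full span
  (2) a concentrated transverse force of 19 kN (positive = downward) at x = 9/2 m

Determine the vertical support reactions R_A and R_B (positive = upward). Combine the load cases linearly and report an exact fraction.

R_A = 259/4 kN, R_B = 297/4 kN

Load 1 — uniform load w=20 kN/m over full span:
  R_A = wL/2 = 20·6/2 = 60 kN
  R_B = wL/2 = 20·6/2 = 60 kN
Load 2 — point force P=19 kN at a=9/2 m (b=L-a=3/2):
  R_A = Pb/L = 19·(3/2)/6 = 19/4 kN
  R_B = Pa/L = 19·(9/2)/6 = 57/4 kN
Superposition: R_A = 259/4 kN, R_B = 297/4 kN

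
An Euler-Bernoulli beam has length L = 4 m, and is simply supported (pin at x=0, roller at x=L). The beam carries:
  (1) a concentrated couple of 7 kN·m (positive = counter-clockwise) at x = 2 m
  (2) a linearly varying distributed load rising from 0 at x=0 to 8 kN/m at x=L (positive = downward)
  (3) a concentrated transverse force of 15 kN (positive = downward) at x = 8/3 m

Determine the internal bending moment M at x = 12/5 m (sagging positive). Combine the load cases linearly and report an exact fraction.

M(12/5) = 2174/125 kN·m

Load 1 — applied couple M₀=7 kN·m at a=2 m (b=L-a=2):
  M_1 = M₀x/L - M₀  [x>a] = 7·(12/5)/4 - 7 = -14/5 kN·m
Load 2 — triangular load w₀=8 kN/m (0→w₀ over full span):
  M_2 = w₀Lx/6 - w₀x³/(6L) = 8·4·(12/5)/6 - 8·(12/5)³/(6·4) = 1024/125 kN·m
Load 3 — point force P=15 kN at a=8/3 m (b=L-a=4/3):
  M_3 = Pbx/L  [x≤a] = 15·(4/3)·(12/5)/4 = 12 kN·m
Superposition: M = Σ M_i = 2174/125 kN·m ≈ 17.392000 kN·m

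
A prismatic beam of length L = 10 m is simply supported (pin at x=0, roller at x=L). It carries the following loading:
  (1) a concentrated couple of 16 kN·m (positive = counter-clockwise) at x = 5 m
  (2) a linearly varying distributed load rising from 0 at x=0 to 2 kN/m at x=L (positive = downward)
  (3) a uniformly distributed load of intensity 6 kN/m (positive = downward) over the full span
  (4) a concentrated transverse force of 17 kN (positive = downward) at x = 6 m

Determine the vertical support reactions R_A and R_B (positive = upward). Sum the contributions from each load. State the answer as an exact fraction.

Load 1 — applied couple M₀=16 kN·m at a=5 m (b=L-a=5):
  R_A = M₀/L = 16/10 = 8/5 kN
  R_B = -M₀/L = -16/10 = -8/5 kN
Load 2 — triangular load w₀=2 kN/m (0→w₀ over full span):
  R_A = w₀L/6 = 2·10/6 = 10/3 kN
  R_B = w₀L/3 = 2·10/3 = 20/3 kN
Load 3 — uniform load w=6 kN/m over full span:
  R_A = wL/2 = 6·10/2 = 30 kN
  R_B = wL/2 = 6·10/2 = 30 kN
Load 4 — point force P=17 kN at a=6 m (b=L-a=4):
  R_A = Pb/L = 17·4/10 = 34/5 kN
  R_B = Pa/L = 17·6/10 = 51/5 kN
Superposition: R_A = 626/15 kN, R_B = 679/15 kN

R_A = 626/15 kN, R_B = 679/15 kN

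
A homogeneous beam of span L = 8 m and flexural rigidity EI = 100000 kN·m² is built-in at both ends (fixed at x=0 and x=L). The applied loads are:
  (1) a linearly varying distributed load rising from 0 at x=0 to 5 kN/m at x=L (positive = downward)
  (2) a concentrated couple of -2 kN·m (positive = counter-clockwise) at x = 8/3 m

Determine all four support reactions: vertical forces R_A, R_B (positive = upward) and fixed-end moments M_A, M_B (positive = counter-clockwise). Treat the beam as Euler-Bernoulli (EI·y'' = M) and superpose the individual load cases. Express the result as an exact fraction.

R_A = 17/3 kN, M_A = 32/3 kN·m, R_B = 43/3 kN, M_B = -50/3 kN·m

Load 1 — triangular load w₀=5 kN/m (0→w₀ over full span):
  R_A = 3w₀L/20 = 3·5·8/20 = 6 kN
  M_A = w₀L²/30 = 5·8²/30 = 32/3 kN·m
  R_B = 7w₀L/20 = 7·5·8/20 = 14 kN
  M_B = -w₀L²/20 = -5·8²/20 = -16 kN·m
Load 2 — applied couple M₀=-2 kN·m at a=8/3 m (b=L-a=16/3):
  R_A = 6M₀ab/L³ = 6·(-2)·(8/3)·(16/3)/8³ = -1/3 kN
  M_A = M₀b(2a-b)/L² = (-2)·(16/3)·(2·(8/3)-(16/3))/8² = 0 kN·m
  R_B = -6M₀ab/L³ = -6·(-2)·(8/3)·(16/3)/8³ = 1/3 kN
  M_B = M₀a(2b-a)/L² = (-2)·(8/3)·(2·(16/3)-(8/3))/8² = -2/3 kN·m
Superposition: R_A = 17/3 kN, M_A = 32/3 kN·m, R_B = 43/3 kN, M_B = -50/3 kN·m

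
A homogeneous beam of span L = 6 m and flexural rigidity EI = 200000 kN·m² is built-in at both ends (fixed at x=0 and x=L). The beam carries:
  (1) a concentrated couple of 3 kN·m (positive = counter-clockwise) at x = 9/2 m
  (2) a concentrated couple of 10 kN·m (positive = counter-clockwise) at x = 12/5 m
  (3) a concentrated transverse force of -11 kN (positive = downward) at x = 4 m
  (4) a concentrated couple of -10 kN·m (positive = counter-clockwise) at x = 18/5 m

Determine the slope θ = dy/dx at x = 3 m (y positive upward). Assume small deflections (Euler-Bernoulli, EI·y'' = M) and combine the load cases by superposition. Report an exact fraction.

Load 1 — applied couple M₀=3 kN·m at a=9/2 m (b=L-a=3/2):
  θ_1 = (R_Ax²/2 - M_Ax)/EI  [x≤a] with R_A=9/16, M_A=15/16 = ((9/16)·3²/2 - (15/16)·3)/200000 = -9/6400000 rad
Load 2 — applied couple M₀=10 kN·m at a=12/5 m (b=L-a=18/5):
  θ_2 = (R_Ax²/2 - M_Ax - M₀(x-a))/EI  [x>a] with R_A=12/5, M_A=6/5 = ((12/5)·3²/2 - (6/5)·3 - 10·(3-(12/5)))/200000 = 3/500000 rad
Load 3 — point force P=-11 kN at a=4 m (b=L-a=2):
  θ_3 = -Pb²x(2aL-(3a+b)x)/(2L³EI)  [x≤a] = -(-11)·2²·3·(2·4·6-(3·4+2)·3)/(2·6³·200000) = 11/1200000 rad
Load 4 — applied couple M₀=-10 kN·m at a=18/5 m (b=L-a=12/5):
  θ_4 = (R_Ax²/2 - M_Ax)/EI  [x≤a] with R_A=-12/5, M_A=-16/5 = ((-12/5)·3²/2 - (-16/5)·3)/200000 = -3/500000 rad
Superposition: θ = Σ θ_i = 149/19200000 rad ≈ 0.000008 rad

θ(3) = 149/19200000 rad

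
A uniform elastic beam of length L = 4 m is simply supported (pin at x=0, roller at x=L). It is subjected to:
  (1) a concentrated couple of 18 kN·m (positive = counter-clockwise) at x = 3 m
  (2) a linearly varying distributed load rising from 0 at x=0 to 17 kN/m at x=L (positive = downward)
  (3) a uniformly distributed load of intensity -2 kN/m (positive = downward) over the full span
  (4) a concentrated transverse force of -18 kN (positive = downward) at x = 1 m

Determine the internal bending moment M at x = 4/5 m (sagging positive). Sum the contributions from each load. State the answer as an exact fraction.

Load 1 — applied couple M₀=18 kN·m at a=3 m (b=L-a=1):
  M_1 = M₀x/L  [x≤a] = 18·(4/5)/4 = 18/5 kN·m
Load 2 — triangular load w₀=17 kN/m (0→w₀ over full span):
  M_2 = w₀Lx/6 - w₀x³/(6L) = 17·4·(4/5)/6 - 17·(4/5)³/(6·4) = 1088/125 kN·m
Load 3 — uniform load w=-2 kN/m over full span:
  M_3 = wx(L-x)/2 = (-2)·(4/5)·(4-(4/5))/2 = -64/25 kN·m
Load 4 — point force P=-18 kN at a=1 m (b=L-a=3):
  M_4 = Pbx/L  [x≤a] = (-18)·3·(4/5)/4 = -54/5 kN·m
Superposition: M = Σ M_i = -132/125 kN·m ≈ -1.056000 kN·m

M(4/5) = -132/125 kN·m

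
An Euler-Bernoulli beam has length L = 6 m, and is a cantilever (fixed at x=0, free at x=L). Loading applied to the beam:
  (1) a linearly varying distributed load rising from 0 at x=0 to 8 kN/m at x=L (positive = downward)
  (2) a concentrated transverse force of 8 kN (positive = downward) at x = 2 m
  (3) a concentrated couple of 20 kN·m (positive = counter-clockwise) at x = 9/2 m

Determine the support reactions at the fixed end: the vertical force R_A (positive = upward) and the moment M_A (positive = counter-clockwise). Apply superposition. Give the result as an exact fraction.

Load 1 — triangular load w₀=8 kN/m (0→w₀ over full span):
  R_A = w₀L/2 = 8·6/2 = 24 kN
  M_A = w₀L²/3 = 8·6²/3 = 96 kN·m
Load 2 — point force P=8 kN at a=2 m (b=L-a=4):
  R_A = P = 8 kN
  M_A = Pa = 8·2 = 16 kN·m
Load 3 — applied couple M₀=20 kN·m at a=9/2 m (b=L-a=3/2):
  R_A = 0 kN
  M_A = -M₀ = -20 kN·m
Superposition: R_A = 32 kN, M_A = 92 kN·m

R_A = 32 kN, M_A = 92 kN·m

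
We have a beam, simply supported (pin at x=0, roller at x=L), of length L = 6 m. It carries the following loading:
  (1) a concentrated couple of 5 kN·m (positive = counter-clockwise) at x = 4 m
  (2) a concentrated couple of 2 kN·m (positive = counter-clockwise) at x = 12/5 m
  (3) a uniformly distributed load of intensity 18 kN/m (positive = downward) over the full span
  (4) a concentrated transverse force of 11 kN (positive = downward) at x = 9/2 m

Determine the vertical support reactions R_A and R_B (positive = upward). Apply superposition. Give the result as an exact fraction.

Load 1 — applied couple M₀=5 kN·m at a=4 m (b=L-a=2):
  R_A = M₀/L = 5/6 kN
  R_B = -M₀/L = -5/6 kN
Load 2 — applied couple M₀=2 kN·m at a=12/5 m (b=L-a=18/5):
  R_A = M₀/L = 2/6 = 1/3 kN
  R_B = -M₀/L = -2/6 = -1/3 kN
Load 3 — uniform load w=18 kN/m over full span:
  R_A = wL/2 = 18·6/2 = 54 kN
  R_B = wL/2 = 18·6/2 = 54 kN
Load 4 — point force P=11 kN at a=9/2 m (b=L-a=3/2):
  R_A = Pb/L = 11·(3/2)/6 = 11/4 kN
  R_B = Pa/L = 11·(9/2)/6 = 33/4 kN
Superposition: R_A = 695/12 kN, R_B = 733/12 kN

R_A = 695/12 kN, R_B = 733/12 kN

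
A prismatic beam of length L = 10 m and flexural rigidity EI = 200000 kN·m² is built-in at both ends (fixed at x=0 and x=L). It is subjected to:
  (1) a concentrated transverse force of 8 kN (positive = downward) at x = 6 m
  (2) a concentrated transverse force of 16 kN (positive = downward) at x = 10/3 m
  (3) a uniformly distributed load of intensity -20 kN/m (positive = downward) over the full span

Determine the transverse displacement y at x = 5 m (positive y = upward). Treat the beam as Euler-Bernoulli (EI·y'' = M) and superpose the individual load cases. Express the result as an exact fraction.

Load 1 — point force P=8 kN at a=6 m (b=L-a=4):
  y_1 = -Pb²x²(3aL-(3a+b)x)/(6L³EI)  [x≤a] = -8·4²·5²·(3·6·10-(3·6+4)·5)/(6·10³·200000) = -7/37500 m
Load 2 — point force P=16 kN at a=10/3 m (b=L-a=20/3):
  y_2 = -Pa²(L-x)²(3bL-(3b+a)(L-x))/(6L³EI)  [x>a] = -16·(10/3)²·(10-5)²·(3·(20/3)·10-(3·(20/3)+(10/3))·(10-5))/(6·10³·200000) = -1/3240 m
Load 3 — uniform load w=-20 kN/m over full span:
  y_3 = -wx²(L-x)²/(24EI) = -(-20)·5²·(10-5)²/(24·200000) = 1/384 m
Superposition: y = Σ y_i = 68327/32400000 m ≈ 0.002109 m

y(5) = 68327/32400000 m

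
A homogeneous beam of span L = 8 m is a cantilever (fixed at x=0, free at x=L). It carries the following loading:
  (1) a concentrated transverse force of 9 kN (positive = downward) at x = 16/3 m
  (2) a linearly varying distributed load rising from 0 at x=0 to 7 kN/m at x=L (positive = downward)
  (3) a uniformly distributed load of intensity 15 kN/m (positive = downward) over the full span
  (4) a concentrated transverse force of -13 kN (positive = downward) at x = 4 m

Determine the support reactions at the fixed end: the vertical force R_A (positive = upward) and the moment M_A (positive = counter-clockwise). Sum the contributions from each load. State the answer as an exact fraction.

R_A = 144 kN, M_A = 1876/3 kN·m

Load 1 — point force P=9 kN at a=16/3 m (b=L-a=8/3):
  R_A = P = 9 kN
  M_A = Pa = 9·(16/3) = 48 kN·m
Load 2 — triangular load w₀=7 kN/m (0→w₀ over full span):
  R_A = w₀L/2 = 7·8/2 = 28 kN
  M_A = w₀L²/3 = 7·8²/3 = 448/3 kN·m
Load 3 — uniform load w=15 kN/m over full span:
  R_A = wL = 15·8 = 120 kN
  M_A = wL²/2 = 15·8²/2 = 480 kN·m
Load 4 — point force P=-13 kN at a=4 m (b=L-a=4):
  R_A = P = (-13) = -13 kN
  M_A = Pa = (-13)·4 = -52 kN·m
Superposition: R_A = 144 kN, M_A = 1876/3 kN·m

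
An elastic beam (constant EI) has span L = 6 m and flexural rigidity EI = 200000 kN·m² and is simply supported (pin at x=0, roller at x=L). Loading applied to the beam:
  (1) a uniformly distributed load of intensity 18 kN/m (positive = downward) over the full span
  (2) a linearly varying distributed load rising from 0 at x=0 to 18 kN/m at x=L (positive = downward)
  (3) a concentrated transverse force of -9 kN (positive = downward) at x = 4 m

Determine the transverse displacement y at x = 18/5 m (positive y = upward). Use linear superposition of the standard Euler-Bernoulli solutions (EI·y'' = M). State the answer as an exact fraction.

Load 1 — uniform load w=18 kN/m over full span:
  y_1 = -wx(L³-2Lx²+x³)/(24EI) = -18·(18/5)·(6³-2·6·(18/5)²+(18/5)³)/(24·200000) = -22599/15625000 m
Load 2 — triangular load w₀=18 kN/m (0→w₀ over full span):
  y_2 = -w₀x(7L⁴-10L²x²+3x⁴)/(360LEI) = -18·(18/5)·(7·6⁴-10·6²·(18/5)²+3·(18/5)⁴)/(360·6·200000) = -35964/48828125 m
Load 3 — point force P=-9 kN at a=4 m (b=L-a=2):
  y_3 = -Pbx(L²-b²-x²)/(6LEI)  [x≤a] = -(-9)·2·(18/5)·(6²-2²-(18/5)²)/(6·6·200000) = 1071/6250000 m
Superposition: y = Σ y_i = -1571499/781250000 m ≈ -0.002012 m

y(18/5) = -1571499/781250000 m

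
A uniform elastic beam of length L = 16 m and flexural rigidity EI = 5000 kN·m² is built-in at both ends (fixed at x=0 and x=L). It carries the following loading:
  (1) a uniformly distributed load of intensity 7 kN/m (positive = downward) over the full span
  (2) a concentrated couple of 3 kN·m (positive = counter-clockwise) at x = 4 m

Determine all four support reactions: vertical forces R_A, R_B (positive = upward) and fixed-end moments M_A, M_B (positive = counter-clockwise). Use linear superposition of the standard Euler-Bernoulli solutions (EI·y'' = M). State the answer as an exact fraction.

R_A = 7195/128 kN, M_A = 7141/48 kN·m, R_B = 7141/128 kN, M_B = -7123/48 kN·m

Load 1 — uniform load w=7 kN/m over full span:
  R_A = wL/2 = 7·16/2 = 56 kN
  M_A = wL²/12 = 7·16²/12 = 448/3 kN·m
  R_B = wL/2 = 7·16/2 = 56 kN
  M_B = -wL²/12 = -7·16²/12 = -448/3 kN·m
Load 2 — applied couple M₀=3 kN·m at a=4 m (b=L-a=12):
  R_A = 6M₀ab/L³ = 6·3·4·12/16³ = 27/128 kN
  M_A = M₀b(2a-b)/L² = 3·12·(2·4-12)/16² = -9/16 kN·m
  R_B = -6M₀ab/L³ = -6·3·4·12/16³ = -27/128 kN
  M_B = M₀a(2b-a)/L² = 3·4·(2·12-4)/16² = 15/16 kN·m
Superposition: R_A = 7195/128 kN, M_A = 7141/48 kN·m, R_B = 7141/128 kN, M_B = -7123/48 kN·m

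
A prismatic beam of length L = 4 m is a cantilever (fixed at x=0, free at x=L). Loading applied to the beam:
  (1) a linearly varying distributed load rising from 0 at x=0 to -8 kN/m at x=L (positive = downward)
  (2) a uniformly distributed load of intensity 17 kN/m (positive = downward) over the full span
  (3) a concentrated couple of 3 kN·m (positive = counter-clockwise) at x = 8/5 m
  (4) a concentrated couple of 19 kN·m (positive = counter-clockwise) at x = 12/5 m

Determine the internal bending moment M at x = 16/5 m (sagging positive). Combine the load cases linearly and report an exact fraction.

M(16/5) = -1144/375 kN·m

Load 1 — triangular load w₀=-8 kN/m (0→w₀ over full span):
  M_1 = w₀Lx/2 - w₀L²/3 - w₀x³/(6L) = (-8)·4·(16/5)/2 - (-8)·4²/3 - (-8)·(16/5)³/(6·4) = 896/375 kN·m
Load 2 — uniform load w=17 kN/m over full span:
  M_2 = -w(L-x)²/2 = -17·(4-(16/5))²/2 = -136/25 kN·m
Load 3 — applied couple M₀=3 kN·m at a=8/5 m (b=L-a=12/5):
  M_3 = 0  [x>a] = 0 kN·m
Load 4 — applied couple M₀=19 kN·m at a=12/5 m (b=L-a=8/5):
  M_4 = 0  [x>a] = 0 kN·m
Superposition: M = Σ M_i = -1144/375 kN·m ≈ -3.050667 kN·m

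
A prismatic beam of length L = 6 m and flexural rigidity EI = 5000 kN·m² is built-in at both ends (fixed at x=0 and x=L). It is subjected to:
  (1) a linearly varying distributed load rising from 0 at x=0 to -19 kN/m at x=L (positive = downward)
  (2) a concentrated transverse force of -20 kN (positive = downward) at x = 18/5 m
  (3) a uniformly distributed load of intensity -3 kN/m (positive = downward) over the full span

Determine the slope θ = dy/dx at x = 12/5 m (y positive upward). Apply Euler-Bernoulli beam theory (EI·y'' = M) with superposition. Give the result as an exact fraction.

Load 1 — triangular load w₀=-19 kN/m (0→w₀ over full span):
  θ_1 = -w₀(2x(L-x)(L-2x)(x+2L)+x²(L-x)²)/(120LEI) = -(-19)·(2·(12/5)·(6-(12/5))·(6-2·(12/5))·((12/5)+2·6)+(12/5)²·(6-(12/5))²)/(120·6·5000) = 1539/781250 rad
Load 2 — point force P=-20 kN at a=18/5 m (b=L-a=12/5):
  θ_2 = -Pb²x(2aL-(3a+b)x)/(2L³EI)  [x≤a] = -(-20)·(12/5)²·(12/5)·(2·(18/5)·6-(3·(18/5)+(12/5))·(12/5))/(2·6³·5000) = 576/390625 rad
Load 3 — uniform load w=-3 kN/m over full span:
  θ_3 = -wx(L-x)(L-2x)/(12EI) = -(-3)·(12/5)·(6-(12/5))·(6-2·(12/5))/(12·5000) = 81/156250 rad
Superposition: θ = Σ θ_i = 1548/390625 rad ≈ 0.003963 rad

θ(12/5) = 1548/390625 rad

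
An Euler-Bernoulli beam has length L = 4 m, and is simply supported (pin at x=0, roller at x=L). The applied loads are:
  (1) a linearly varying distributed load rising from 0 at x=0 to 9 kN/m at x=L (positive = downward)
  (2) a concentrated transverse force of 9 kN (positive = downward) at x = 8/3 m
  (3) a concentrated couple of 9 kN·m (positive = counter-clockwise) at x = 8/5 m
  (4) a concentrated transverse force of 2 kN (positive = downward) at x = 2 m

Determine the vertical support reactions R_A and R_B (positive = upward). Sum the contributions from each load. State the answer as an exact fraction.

Load 1 — triangular load w₀=9 kN/m (0→w₀ over full span):
  R_A = w₀L/6 = 9·4/6 = 6 kN
  R_B = w₀L/3 = 9·4/3 = 12 kN
Load 2 — point force P=9 kN at a=8/3 m (b=L-a=4/3):
  R_A = Pb/L = 9·(4/3)/4 = 3 kN
  R_B = Pa/L = 9·(8/3)/4 = 6 kN
Load 3 — applied couple M₀=9 kN·m at a=8/5 m (b=L-a=12/5):
  R_A = M₀/L = 9/4 kN
  R_B = -M₀/L = -9/4 kN
Load 4 — point force P=2 kN at a=2 m (b=L-a=2):
  R_A = Pb/L = 2·2/4 = 1 kN
  R_B = Pa/L = 2·2/4 = 1 kN
Superposition: R_A = 49/4 kN, R_B = 67/4 kN

R_A = 49/4 kN, R_B = 67/4 kN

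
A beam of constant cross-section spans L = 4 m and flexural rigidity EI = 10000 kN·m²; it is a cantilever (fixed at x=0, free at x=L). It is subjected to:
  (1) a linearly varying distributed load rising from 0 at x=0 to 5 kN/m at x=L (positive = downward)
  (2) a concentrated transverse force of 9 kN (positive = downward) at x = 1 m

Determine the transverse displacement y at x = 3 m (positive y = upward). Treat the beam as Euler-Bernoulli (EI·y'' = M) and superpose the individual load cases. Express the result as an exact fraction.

Load 1 — triangular load w₀=5 kN/m (0→w₀ over full span):
  y_1 = (w₀Lx³/12-w₀L²x²/6-w₀x⁵/(120L))/EI = (5·4·3³/12-5·4²·3²/6-5·3⁵/(120·4))/10000 = -2481/320000 m
Load 2 — point force P=9 kN at a=1 m (b=L-a=3):
  y_2 = -Pa²(3x-a)/(6EI)  [x>a] = -9·1²·(3·3-1)/(6·10000) = -3/2500 m
Superposition: y = Σ y_i = -573/64000 m ≈ -0.008953 m

y(3) = -573/64000 m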